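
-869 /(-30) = 869 /30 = 28.97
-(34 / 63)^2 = -1156 / 3969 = -0.29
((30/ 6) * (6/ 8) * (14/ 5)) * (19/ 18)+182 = 2317/ 12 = 193.08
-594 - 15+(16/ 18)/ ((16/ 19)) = -10943/ 18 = -607.94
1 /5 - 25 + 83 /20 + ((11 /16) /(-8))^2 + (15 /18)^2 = -14707387 /737280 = -19.95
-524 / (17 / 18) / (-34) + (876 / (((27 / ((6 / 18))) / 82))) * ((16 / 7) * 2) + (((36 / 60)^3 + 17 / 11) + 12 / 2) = 306280389812 / 75103875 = 4078.09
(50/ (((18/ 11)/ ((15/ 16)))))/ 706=1375/ 33888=0.04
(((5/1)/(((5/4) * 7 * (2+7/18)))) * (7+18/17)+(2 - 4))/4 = -185/10234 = -0.02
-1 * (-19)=19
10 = 10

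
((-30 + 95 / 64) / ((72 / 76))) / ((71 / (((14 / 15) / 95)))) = -511 / 122688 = -0.00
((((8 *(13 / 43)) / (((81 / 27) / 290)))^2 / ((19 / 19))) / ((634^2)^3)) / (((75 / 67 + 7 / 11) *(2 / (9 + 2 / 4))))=49755809675 / 21850897018406595573726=0.00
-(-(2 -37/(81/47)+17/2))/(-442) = 1777/71604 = 0.02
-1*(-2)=2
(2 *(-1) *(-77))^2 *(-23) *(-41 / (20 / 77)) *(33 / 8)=14206850427 / 40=355171260.68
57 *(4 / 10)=114 / 5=22.80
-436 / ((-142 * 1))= 218 / 71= 3.07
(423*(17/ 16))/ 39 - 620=-608.48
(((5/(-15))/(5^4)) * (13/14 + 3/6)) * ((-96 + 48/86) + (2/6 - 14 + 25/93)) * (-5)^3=-870500/83979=-10.37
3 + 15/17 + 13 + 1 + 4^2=33.88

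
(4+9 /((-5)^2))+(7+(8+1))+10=759 /25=30.36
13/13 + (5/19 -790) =-14986/19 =-788.74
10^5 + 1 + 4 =100005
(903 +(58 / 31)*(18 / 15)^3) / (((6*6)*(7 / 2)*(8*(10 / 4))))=1170551 / 3255000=0.36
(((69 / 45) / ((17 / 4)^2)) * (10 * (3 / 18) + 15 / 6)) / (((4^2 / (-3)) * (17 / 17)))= -115 / 1734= -0.07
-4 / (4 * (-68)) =1 / 68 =0.01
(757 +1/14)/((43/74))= 392163/301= 1302.87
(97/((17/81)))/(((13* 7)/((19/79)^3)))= 53891163/762731333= 0.07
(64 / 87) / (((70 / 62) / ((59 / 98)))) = 58528 / 149205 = 0.39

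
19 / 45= 0.42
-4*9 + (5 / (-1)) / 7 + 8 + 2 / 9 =-1795 / 63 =-28.49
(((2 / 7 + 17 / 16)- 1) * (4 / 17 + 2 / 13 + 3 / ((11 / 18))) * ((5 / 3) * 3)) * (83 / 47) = 143175 / 8789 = 16.29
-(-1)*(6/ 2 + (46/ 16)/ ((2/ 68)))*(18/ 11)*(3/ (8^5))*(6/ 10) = 32643/ 3604480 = 0.01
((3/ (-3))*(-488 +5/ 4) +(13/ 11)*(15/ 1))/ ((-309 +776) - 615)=-22197/ 6512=-3.41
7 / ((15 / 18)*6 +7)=0.58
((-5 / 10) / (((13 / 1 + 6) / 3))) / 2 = -3 / 76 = -0.04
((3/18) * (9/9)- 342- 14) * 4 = -4270/3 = -1423.33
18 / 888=3 / 148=0.02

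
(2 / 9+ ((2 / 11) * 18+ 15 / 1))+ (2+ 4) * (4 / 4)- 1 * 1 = 2326 / 99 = 23.49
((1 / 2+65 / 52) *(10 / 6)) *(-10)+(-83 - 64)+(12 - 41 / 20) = -9973 / 60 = -166.22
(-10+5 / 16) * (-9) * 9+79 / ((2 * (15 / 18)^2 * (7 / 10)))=484929 / 560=865.94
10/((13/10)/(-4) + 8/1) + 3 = 1321/307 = 4.30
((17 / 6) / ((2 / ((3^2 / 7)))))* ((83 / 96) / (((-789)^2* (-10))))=-0.00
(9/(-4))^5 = -59049/1024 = -57.67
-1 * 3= -3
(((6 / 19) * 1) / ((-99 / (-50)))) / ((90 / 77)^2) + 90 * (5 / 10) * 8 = 1662659 / 4617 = 360.12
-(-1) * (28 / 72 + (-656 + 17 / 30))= -29477 / 45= -655.04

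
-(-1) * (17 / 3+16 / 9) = 67 / 9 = 7.44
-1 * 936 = -936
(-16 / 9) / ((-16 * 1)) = 1 / 9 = 0.11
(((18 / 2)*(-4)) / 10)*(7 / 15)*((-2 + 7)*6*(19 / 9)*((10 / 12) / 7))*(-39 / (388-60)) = 1.51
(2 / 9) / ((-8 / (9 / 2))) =-1 / 8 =-0.12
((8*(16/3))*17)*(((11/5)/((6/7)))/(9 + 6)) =124.11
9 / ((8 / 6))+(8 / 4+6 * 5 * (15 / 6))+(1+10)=379 / 4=94.75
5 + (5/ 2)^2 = 11.25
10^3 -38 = 962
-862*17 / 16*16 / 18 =-7327 / 9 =-814.11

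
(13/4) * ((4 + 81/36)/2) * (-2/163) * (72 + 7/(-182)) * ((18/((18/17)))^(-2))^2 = -46775/435645536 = -0.00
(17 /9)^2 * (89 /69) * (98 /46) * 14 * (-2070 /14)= -12603290 /621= -20295.15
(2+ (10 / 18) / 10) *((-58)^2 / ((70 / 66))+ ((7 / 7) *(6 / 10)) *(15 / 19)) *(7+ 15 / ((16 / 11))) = 7206902069 / 63840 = 112890.07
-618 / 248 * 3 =-927 / 124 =-7.48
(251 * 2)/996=251/498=0.50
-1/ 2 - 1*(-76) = 151/ 2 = 75.50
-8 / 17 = -0.47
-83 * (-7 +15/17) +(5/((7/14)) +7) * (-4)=7476/17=439.76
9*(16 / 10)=14.40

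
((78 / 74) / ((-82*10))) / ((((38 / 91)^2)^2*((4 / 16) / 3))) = -8023270437 / 15815756560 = -0.51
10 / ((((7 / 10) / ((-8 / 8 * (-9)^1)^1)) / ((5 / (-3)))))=-1500 / 7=-214.29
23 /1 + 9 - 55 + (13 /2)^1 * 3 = -3.50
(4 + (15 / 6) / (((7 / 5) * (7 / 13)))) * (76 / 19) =1434 / 49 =29.27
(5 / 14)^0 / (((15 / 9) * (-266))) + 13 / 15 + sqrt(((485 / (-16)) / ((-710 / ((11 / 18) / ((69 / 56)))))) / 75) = sqrt(24393754) / 293940 + 3449 / 3990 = 0.88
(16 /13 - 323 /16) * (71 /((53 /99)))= -27715347 /11024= -2514.09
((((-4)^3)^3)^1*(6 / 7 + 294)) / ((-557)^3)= 541065216 / 1209660851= 0.45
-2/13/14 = -0.01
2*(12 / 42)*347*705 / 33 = 326180 / 77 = 4236.10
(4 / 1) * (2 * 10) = 80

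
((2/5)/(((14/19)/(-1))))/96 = -19/3360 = -0.01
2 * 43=86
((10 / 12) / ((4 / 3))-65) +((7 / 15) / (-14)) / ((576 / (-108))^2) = -164803 / 2560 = -64.38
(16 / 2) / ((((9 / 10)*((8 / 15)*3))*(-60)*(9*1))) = -5 / 486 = -0.01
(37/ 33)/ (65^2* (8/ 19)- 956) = 703/ 515988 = 0.00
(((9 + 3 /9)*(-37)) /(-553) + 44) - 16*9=-23552 /237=-99.38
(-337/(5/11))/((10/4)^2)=-118.62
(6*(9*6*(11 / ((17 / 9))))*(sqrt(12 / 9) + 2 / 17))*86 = 5517072 / 289 + 1839024*sqrt(3) / 17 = 206459.80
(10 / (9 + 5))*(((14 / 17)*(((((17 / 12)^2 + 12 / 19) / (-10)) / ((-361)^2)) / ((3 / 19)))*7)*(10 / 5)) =-50533 / 478538712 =-0.00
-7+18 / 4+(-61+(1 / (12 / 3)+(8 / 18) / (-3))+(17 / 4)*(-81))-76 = -26117 / 54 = -483.65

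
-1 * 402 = -402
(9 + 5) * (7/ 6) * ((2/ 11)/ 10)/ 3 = 0.10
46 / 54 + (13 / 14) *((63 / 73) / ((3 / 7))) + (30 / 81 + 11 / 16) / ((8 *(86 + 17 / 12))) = 180175619 / 66162528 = 2.72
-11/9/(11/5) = -5/9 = -0.56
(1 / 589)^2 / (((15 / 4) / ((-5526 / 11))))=-7368 / 19080655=-0.00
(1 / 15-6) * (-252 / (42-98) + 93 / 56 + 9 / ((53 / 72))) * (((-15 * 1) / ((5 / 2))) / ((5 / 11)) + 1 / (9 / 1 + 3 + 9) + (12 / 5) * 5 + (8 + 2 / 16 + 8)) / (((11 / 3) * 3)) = -20362150423 / 137121600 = -148.50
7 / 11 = 0.64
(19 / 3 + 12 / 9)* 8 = 184 / 3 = 61.33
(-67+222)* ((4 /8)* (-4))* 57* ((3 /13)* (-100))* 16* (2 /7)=169632000 /91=1864087.91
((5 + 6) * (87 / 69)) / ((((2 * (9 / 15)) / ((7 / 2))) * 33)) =1015 / 828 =1.23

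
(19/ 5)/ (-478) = -19/ 2390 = -0.01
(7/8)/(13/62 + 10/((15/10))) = 651/5116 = 0.13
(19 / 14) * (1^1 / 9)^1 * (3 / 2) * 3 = 19 / 28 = 0.68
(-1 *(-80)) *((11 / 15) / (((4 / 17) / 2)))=498.67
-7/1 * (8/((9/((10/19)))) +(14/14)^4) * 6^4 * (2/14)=-36144/19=-1902.32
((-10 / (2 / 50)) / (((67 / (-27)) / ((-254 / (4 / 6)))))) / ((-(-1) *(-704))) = 1285875 / 23584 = 54.52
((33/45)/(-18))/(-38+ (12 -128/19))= 209/167940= 0.00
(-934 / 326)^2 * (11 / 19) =2398979 / 504811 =4.75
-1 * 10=-10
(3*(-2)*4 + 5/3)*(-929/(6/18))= 62243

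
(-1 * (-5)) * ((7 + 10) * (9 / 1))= 765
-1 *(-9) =9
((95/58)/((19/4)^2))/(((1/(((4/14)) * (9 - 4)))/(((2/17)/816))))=50/3344019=0.00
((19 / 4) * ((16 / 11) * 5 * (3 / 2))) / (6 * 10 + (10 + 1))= 570 / 781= 0.73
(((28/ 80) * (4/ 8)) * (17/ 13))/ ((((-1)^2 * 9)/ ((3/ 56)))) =17/ 12480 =0.00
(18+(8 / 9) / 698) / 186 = 28271 / 292113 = 0.10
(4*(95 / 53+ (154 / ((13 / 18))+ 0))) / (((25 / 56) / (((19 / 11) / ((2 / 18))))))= 5674775904 / 189475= 29950.00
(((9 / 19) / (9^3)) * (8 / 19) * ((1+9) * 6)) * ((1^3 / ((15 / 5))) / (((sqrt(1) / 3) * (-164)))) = -40 / 399627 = -0.00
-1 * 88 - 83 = -171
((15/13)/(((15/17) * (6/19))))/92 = 0.05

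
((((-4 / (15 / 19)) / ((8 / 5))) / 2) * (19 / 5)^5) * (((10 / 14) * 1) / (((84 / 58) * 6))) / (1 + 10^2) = -1364330549 / 1336230000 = -1.02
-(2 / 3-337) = 1009 / 3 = 336.33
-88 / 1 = -88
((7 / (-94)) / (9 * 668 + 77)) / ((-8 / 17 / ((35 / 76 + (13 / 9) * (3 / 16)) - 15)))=-1548547 / 4175982336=-0.00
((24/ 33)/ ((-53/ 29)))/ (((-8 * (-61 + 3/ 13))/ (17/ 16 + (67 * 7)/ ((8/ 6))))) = -425633/ 1473824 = -0.29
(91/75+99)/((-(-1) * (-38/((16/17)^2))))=-962048/411825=-2.34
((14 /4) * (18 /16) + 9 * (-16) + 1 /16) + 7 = -133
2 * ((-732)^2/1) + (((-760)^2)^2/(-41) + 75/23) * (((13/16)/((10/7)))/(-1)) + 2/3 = 419059220250601/90528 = 4629056427.30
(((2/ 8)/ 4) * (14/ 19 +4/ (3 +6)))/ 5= 101/ 6840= 0.01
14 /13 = 1.08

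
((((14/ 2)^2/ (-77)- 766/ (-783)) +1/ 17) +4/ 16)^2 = 0.42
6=6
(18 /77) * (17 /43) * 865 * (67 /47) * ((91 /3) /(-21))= -25616110 /155617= -164.61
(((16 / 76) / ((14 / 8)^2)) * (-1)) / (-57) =0.00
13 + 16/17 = 237/17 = 13.94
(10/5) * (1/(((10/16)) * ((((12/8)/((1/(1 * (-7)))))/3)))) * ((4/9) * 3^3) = -384/35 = -10.97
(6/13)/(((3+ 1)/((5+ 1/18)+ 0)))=0.58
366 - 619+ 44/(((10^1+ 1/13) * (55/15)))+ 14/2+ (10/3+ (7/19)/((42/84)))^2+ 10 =-92888296/425619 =-218.24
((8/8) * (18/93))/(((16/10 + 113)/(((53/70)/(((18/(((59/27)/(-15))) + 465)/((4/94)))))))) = 6254/39242641305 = 0.00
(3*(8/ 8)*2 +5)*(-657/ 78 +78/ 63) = -43153/ 546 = -79.03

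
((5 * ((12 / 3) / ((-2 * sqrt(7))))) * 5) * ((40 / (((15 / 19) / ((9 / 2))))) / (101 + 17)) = -5700 * sqrt(7) / 413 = -36.52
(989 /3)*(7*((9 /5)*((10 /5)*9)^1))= 373842 /5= 74768.40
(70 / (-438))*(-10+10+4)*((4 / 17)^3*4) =-35840 / 1075947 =-0.03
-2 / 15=-0.13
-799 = -799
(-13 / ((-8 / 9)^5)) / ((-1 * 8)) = -767637 / 262144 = -2.93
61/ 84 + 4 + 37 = 3505/ 84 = 41.73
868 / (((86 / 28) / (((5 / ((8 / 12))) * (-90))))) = -190758.14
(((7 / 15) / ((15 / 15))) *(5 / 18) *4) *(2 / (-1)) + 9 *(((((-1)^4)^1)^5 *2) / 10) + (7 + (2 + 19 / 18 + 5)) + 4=5351 / 270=19.82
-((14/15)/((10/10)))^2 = -0.87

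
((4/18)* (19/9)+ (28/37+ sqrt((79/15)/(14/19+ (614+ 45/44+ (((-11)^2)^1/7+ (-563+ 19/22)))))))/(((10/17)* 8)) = 17* sqrt(719395745145)/248975400+ 31229/119880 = 0.32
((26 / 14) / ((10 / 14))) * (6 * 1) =78 / 5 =15.60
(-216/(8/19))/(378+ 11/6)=-3078/2279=-1.35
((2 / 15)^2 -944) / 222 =-106198 / 24975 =-4.25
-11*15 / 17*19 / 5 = -627 / 17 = -36.88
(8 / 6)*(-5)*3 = -20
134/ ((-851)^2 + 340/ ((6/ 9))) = 0.00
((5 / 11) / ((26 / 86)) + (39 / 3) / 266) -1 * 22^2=-18351343 / 38038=-482.45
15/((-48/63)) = -315/16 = -19.69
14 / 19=0.74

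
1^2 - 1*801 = -800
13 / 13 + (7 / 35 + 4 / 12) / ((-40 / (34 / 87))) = 6491 / 6525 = 0.99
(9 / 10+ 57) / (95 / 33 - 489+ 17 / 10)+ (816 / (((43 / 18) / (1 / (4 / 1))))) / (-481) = -982192329 / 3306363697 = -0.30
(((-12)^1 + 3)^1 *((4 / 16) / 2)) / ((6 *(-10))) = 3 / 160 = 0.02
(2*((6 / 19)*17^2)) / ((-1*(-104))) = 867 / 494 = 1.76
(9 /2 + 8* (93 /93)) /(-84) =-25 /168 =-0.15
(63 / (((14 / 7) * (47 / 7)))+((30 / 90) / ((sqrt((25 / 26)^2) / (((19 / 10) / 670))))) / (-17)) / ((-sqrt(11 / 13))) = -470899508 * sqrt(143) / 1104118125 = -5.10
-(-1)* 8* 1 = 8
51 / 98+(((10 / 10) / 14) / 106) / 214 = 1156891 / 2223032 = 0.52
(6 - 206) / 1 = -200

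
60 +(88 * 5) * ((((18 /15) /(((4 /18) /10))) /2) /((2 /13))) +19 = 77299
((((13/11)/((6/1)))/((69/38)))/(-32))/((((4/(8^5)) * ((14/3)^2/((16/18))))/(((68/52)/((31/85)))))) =-14056960/3458763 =-4.06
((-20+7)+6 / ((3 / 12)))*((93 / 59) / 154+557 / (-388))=-2512409 / 160244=-15.68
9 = 9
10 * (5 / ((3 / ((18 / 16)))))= 75 / 4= 18.75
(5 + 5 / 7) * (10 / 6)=200 / 21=9.52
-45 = -45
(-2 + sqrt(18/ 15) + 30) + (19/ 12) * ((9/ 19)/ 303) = sqrt(30)/ 5 + 11313/ 404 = 29.10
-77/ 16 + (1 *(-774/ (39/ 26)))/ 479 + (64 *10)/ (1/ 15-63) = -7261601/ 452176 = -16.06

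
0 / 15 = 0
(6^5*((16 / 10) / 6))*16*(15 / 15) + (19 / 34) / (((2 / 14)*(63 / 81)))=5641047 / 170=33182.63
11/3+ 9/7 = 4.95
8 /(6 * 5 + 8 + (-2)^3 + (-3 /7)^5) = 134456 /503967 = 0.27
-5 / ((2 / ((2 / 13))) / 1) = -5 / 13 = -0.38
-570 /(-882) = 95 /147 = 0.65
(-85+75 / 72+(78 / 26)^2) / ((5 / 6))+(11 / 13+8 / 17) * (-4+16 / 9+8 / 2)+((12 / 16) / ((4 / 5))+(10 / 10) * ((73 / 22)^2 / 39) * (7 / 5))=-553708019 / 6417840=-86.28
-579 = -579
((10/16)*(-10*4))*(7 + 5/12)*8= -4450/3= -1483.33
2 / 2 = 1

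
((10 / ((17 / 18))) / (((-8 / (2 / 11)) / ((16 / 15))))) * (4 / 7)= -192 / 1309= -0.15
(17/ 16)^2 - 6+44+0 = 10017/ 256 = 39.13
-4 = -4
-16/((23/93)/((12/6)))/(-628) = 744/3611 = 0.21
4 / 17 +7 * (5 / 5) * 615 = 73189 / 17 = 4305.24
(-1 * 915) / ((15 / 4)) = -244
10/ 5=2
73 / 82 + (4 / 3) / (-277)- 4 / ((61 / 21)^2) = 104304047 / 253556382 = 0.41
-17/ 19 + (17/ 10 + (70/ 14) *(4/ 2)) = 2053/ 190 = 10.81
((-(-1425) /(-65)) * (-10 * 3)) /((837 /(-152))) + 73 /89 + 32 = -9320111 /107601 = -86.62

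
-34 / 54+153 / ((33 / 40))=54893 / 297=184.82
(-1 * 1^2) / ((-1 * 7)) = 1 / 7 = 0.14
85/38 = 2.24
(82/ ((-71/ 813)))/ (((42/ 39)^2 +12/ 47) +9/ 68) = -36007906584/ 59342297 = -606.78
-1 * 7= -7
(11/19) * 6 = 66/19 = 3.47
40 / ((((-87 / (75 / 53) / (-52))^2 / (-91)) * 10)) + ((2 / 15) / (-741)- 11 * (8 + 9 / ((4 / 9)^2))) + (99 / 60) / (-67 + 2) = -1784712144560833 / 2100618514800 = -849.61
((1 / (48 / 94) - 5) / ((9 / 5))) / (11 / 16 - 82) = 730 / 35127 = 0.02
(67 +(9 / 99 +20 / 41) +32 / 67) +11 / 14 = 29122799 / 423038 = 68.84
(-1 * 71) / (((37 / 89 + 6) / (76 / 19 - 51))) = 296993 / 571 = 520.13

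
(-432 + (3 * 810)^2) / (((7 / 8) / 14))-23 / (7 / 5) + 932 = 661306825 / 7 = 94472403.57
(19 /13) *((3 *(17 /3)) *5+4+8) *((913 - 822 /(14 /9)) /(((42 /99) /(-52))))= -6682642.78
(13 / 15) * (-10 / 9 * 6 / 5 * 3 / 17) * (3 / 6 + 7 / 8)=-0.28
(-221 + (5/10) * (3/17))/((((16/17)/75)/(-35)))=19716375/32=616136.72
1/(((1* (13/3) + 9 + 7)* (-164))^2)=9/100080016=0.00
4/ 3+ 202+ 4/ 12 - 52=455/ 3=151.67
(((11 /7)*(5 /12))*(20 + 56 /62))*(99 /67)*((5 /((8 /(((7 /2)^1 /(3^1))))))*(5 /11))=111375 /16616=6.70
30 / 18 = 5 / 3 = 1.67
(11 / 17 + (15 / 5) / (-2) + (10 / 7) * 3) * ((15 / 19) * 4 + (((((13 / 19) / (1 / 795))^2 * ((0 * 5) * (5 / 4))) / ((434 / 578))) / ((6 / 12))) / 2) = 1290 / 119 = 10.84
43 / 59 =0.73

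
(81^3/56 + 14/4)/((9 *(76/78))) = 6911281/6384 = 1082.59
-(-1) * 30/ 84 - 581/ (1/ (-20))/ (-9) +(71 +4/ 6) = -153605/ 126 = -1219.09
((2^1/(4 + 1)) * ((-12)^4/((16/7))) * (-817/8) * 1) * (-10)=3705912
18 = 18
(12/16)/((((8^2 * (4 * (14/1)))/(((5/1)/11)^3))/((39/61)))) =0.00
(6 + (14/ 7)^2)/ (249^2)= 10/ 62001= 0.00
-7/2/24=-7/48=-0.15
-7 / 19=-0.37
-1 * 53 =-53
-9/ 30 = -3/ 10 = -0.30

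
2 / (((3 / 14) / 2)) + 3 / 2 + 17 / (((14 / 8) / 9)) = 4519 / 42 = 107.60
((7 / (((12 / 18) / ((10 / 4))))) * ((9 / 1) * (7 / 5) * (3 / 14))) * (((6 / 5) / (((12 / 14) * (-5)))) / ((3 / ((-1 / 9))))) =147 / 200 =0.74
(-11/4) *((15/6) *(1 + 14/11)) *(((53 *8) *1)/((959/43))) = -284875/959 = -297.05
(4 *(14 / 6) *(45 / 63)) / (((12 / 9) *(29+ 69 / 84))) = 28 / 167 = 0.17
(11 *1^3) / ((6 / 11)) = 121 / 6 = 20.17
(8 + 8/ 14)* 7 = 60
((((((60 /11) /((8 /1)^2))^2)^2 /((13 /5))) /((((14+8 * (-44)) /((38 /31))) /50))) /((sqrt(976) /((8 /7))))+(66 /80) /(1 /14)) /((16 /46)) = 5313 /160-2765390625 * sqrt(61) /55808492653641728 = 33.21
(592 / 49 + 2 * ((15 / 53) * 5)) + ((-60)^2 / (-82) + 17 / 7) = -2828247 / 106477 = -26.56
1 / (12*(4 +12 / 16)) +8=457 / 57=8.02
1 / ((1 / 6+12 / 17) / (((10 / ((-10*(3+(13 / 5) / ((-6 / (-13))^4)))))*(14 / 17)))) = -77760 / 4967891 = -0.02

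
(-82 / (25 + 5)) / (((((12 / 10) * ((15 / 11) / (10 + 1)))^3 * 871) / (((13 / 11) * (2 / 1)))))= -2.25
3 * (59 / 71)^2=2.07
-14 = -14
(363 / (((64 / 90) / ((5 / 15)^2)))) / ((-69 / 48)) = -39.46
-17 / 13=-1.31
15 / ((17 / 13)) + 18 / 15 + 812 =70097 / 85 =824.67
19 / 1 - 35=-16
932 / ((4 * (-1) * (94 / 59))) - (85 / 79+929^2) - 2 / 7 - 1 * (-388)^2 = -52695848343 / 51982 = -1013732.61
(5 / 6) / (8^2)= 5 / 384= 0.01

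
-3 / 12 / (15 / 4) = -1 / 15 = -0.07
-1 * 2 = -2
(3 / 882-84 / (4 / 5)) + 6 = -29105 / 294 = -99.00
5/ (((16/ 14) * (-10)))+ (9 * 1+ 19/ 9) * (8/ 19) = 11603/ 2736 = 4.24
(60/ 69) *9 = 180/ 23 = 7.83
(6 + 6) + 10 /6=41 /3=13.67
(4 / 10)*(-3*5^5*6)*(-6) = 135000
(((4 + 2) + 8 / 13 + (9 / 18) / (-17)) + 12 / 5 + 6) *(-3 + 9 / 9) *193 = -6391967 / 1105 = -5784.59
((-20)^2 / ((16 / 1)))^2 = 625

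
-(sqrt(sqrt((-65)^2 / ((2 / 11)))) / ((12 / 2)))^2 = -65 * sqrt(22) / 72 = -4.23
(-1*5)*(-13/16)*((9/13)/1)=45/16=2.81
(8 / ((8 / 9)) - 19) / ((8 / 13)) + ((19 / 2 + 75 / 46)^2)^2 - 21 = 17138172875 / 1119364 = 15310.63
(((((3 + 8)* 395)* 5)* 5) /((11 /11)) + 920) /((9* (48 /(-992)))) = -2263930 /9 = -251547.78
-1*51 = -51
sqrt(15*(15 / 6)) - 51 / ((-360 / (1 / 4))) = 17 / 480+5*sqrt(6) / 2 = 6.16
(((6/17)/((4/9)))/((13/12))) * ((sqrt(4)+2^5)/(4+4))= 81/26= 3.12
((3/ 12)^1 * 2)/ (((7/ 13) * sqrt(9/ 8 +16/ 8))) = 0.53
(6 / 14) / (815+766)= 0.00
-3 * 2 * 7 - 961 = -1003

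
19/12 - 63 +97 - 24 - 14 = -29/12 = -2.42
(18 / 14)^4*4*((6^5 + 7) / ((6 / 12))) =408514104 / 2401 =170143.32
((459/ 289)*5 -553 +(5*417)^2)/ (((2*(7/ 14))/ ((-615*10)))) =-454445387850/ 17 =-26732081638.24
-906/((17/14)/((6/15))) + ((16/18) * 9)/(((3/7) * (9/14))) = -618296/2295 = -269.41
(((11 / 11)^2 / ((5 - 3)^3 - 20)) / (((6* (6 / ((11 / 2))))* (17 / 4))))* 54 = -11 / 68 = -0.16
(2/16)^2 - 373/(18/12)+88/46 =-246.74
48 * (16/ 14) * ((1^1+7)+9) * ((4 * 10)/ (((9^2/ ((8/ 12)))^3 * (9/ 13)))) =9052160/ 301327047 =0.03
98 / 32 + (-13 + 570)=8961 / 16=560.06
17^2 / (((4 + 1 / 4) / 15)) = 1020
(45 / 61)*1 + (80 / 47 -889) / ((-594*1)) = 1266731 / 567666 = 2.23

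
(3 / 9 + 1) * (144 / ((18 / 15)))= 160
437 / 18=24.28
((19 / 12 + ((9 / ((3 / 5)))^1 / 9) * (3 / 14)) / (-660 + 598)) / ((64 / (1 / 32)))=-163 / 10665984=-0.00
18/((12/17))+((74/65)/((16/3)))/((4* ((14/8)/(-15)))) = 18231/728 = 25.04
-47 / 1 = -47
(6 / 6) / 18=0.06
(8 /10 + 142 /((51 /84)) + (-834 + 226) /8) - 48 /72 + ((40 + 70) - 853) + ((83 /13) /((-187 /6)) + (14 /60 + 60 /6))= -41931529 /72930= -574.96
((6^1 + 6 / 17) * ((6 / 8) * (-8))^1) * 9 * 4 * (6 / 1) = -139968 / 17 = -8233.41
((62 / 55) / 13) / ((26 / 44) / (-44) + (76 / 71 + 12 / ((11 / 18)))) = 387376 / 92443845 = 0.00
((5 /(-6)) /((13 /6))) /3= -5 /39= -0.13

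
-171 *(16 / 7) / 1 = -2736 / 7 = -390.86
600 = 600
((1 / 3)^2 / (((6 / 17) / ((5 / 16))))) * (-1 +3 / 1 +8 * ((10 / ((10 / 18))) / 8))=425 / 216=1.97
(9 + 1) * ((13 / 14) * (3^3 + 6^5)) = 507195 / 7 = 72456.43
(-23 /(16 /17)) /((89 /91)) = -35581 /1424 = -24.99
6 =6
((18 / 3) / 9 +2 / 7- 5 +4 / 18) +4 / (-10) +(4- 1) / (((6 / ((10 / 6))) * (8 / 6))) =-9073 / 2520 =-3.60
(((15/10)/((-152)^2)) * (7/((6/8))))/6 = 7/69312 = 0.00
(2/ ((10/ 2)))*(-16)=-32/ 5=-6.40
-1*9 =-9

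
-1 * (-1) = 1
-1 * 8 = -8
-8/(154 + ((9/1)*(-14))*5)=2/119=0.02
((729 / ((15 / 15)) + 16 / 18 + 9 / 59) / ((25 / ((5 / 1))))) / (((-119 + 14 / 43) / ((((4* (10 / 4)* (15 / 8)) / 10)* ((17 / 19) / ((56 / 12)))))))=-70843403 / 160172964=-0.44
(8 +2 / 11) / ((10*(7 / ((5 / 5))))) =0.12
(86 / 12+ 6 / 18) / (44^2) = 15 / 3872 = 0.00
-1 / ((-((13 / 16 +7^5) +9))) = 16 / 269069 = 0.00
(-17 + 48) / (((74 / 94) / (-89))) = -129673 / 37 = -3504.68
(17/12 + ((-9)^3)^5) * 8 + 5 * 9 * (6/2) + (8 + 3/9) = -4941387170271112/3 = -1647129056757037.33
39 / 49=0.80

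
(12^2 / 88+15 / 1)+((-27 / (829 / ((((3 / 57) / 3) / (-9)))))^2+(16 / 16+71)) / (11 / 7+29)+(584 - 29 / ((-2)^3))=1417088372406209 / 2336053113416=606.62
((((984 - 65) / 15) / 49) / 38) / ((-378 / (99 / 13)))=-10109 / 15249780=-0.00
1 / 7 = 0.14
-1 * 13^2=-169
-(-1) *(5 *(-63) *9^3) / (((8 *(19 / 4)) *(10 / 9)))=-413343 / 76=-5438.72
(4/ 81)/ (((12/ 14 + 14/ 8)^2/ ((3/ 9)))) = 0.00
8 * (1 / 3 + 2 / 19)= 200 / 57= 3.51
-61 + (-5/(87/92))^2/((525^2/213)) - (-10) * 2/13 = -21494013703/361608975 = -59.44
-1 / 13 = -0.08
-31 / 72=-0.43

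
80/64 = 5/4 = 1.25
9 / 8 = 1.12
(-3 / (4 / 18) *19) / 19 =-27 / 2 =-13.50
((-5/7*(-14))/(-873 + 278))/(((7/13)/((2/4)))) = -13/833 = -0.02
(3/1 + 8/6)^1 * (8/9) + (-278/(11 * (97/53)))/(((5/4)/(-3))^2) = -54511592/720225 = -75.69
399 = 399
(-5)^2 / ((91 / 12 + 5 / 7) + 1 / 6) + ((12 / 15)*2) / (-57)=21956 / 7505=2.93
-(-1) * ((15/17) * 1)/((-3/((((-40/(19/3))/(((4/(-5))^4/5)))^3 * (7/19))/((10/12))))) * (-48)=-6488800048828125/2268627968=-2860231.00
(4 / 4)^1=1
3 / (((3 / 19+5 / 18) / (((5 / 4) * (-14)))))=-17955 / 149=-120.50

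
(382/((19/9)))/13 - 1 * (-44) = 14306/247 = 57.92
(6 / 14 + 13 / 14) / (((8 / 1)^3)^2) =19 / 3670016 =0.00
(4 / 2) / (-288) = -1 / 144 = -0.01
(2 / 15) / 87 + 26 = 26.00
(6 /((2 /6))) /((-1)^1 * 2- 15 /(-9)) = -54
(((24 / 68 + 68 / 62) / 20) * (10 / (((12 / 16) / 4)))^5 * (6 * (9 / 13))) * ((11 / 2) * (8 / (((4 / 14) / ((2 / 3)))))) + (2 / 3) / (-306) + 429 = 822475078824910 / 61659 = 13339092084.28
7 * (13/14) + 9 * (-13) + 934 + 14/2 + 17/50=20771/25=830.84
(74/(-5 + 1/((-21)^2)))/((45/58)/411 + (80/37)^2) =-3060302301/966623765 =-3.17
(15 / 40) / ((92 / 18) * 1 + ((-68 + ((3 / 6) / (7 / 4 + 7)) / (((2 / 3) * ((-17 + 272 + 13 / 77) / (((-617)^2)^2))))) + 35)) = 331560 / 43042437413897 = 0.00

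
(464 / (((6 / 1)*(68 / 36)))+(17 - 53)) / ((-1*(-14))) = 6 / 17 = 0.35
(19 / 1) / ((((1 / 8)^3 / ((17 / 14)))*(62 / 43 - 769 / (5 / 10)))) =-444448 / 57813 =-7.69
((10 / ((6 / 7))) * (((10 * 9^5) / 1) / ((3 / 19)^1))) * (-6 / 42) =-6232950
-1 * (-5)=5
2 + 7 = 9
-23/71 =-0.32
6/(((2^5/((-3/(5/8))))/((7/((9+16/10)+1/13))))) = -819/1388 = -0.59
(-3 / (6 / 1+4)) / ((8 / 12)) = -9 / 20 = -0.45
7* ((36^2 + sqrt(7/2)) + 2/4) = 7* sqrt(14)/2 + 18151/2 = 9088.60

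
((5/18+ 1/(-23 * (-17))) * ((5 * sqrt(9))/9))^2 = 97318225/445800996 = 0.22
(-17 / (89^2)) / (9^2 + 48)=-17 / 1021809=-0.00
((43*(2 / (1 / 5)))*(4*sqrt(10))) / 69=1720*sqrt(10) / 69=78.83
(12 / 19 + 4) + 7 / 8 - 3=381 / 152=2.51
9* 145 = 1305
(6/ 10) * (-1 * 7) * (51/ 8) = -1071/ 40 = -26.78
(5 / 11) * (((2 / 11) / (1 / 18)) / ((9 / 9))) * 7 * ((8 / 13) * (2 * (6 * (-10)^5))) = -12096000000 / 1573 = -7689764.78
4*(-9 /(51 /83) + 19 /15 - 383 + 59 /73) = -29454304 /18615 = -1582.29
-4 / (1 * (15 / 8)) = -2.13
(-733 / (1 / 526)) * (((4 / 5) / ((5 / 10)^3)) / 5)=-12337856 / 25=-493514.24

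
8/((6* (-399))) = -4/1197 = -0.00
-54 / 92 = -27 / 46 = -0.59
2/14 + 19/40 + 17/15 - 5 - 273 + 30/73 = -275.84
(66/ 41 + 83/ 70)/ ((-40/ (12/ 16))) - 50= -22984069/ 459200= -50.05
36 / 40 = 9 / 10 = 0.90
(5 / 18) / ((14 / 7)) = 5 / 36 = 0.14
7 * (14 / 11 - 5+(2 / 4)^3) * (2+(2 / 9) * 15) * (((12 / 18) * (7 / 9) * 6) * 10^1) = -1242640 / 297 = -4183.97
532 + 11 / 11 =533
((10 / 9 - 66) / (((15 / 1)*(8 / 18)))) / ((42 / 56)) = -584 / 45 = -12.98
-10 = -10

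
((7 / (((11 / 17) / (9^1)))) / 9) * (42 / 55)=4998 / 605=8.26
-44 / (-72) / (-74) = -11 / 1332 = -0.01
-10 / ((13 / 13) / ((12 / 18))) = -20 / 3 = -6.67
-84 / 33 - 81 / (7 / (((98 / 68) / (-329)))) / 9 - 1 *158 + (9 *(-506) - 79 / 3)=-250005205 / 52734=-4740.87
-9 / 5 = -1.80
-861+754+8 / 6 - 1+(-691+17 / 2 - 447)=-7417 / 6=-1236.17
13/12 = 1.08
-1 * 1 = -1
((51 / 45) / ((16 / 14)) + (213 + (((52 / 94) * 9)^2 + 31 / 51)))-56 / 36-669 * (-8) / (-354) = 177641614519 / 797625720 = 222.71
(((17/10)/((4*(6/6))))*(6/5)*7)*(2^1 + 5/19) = 15351/1900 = 8.08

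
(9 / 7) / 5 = 9 / 35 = 0.26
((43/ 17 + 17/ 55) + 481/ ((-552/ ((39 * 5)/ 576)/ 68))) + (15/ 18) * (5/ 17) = -16.98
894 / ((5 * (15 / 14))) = 4172 / 25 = 166.88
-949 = -949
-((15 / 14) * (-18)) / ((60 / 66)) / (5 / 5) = 297 / 14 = 21.21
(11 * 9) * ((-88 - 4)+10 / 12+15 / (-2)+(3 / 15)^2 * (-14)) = -245586 / 25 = -9823.44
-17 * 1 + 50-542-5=-514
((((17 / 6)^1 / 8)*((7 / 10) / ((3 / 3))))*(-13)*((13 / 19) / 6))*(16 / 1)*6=-35.28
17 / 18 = 0.94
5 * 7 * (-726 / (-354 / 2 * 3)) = 8470 / 177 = 47.85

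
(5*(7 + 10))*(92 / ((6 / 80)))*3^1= 312800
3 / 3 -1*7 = -6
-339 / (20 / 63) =-21357 / 20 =-1067.85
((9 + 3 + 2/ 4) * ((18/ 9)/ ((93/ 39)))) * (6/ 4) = 975/ 62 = 15.73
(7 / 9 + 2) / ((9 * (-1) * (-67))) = 25 / 5427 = 0.00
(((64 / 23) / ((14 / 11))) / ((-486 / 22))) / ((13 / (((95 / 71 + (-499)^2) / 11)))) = -6223066432 / 36110529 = -172.33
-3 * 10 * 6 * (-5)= 900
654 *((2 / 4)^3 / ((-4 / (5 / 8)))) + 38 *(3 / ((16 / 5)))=2925 / 128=22.85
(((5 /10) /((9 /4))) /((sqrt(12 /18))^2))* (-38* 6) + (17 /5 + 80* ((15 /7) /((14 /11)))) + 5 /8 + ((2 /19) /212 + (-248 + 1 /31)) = -11334480667 /61185320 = -185.25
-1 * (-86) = 86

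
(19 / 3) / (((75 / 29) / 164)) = 90364 / 225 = 401.62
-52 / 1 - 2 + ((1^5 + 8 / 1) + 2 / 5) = -44.60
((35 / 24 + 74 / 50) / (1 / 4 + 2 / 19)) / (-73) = -33497 / 295650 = -0.11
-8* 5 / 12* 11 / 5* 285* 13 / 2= -13585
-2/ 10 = -1/ 5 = -0.20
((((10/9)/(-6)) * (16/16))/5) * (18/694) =-1/1041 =-0.00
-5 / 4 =-1.25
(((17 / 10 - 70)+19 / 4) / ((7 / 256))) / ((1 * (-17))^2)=-8.04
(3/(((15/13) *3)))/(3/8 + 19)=104/2325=0.04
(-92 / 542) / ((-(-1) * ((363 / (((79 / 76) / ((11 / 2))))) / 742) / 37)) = -49883918 / 20559957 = -2.43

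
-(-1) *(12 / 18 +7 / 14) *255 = 595 / 2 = 297.50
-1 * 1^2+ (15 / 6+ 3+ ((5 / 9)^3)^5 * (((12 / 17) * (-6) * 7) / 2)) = 3498440261234033 / 777810943468674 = 4.50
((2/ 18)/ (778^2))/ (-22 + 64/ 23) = -23/ 2407819752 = -0.00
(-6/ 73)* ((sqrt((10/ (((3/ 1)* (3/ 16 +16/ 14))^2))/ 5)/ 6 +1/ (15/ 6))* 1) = -0.04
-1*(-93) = 93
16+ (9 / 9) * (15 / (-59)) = 929 / 59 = 15.75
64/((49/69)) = 4416/49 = 90.12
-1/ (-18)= 1/ 18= 0.06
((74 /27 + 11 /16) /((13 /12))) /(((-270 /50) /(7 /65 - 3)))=69607 /41067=1.69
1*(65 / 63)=65 / 63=1.03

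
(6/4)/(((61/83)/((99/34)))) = 24651/4148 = 5.94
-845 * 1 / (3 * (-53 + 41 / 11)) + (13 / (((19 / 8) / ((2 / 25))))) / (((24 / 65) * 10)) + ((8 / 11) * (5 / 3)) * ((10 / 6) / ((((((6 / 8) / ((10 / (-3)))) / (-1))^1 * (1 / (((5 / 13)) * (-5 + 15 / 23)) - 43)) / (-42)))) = 24143163413023 / 1666809307350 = 14.48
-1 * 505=-505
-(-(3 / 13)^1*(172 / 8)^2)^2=-30769209 / 2704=-11379.15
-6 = -6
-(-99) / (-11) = -9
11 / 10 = 1.10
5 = 5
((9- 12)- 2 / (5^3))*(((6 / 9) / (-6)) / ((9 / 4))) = 1508 / 10125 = 0.15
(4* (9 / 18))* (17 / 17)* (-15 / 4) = -15 / 2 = -7.50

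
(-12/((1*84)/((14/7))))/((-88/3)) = 3/308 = 0.01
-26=-26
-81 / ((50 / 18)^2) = -6561 / 625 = -10.50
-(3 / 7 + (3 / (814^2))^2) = -1317100377711 / 3073234214512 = -0.43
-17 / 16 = -1.06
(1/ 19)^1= 1/ 19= 0.05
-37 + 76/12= -92/3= -30.67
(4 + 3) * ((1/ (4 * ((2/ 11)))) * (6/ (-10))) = -231/ 40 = -5.78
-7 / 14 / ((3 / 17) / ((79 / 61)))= -1343 / 366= -3.67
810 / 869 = 0.93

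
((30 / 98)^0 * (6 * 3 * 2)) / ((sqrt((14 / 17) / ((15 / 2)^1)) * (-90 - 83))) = -18 * sqrt(1785) / 1211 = -0.63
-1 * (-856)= 856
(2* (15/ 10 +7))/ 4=17/ 4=4.25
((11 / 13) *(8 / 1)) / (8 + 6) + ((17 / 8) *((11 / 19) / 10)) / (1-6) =317383 / 691600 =0.46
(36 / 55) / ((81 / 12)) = 16 / 165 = 0.10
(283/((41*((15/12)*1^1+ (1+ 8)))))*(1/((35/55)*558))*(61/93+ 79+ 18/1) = 56544532/305318349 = 0.19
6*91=546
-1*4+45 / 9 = 1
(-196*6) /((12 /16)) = -1568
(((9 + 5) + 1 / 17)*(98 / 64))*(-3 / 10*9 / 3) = -105399 / 5440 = -19.37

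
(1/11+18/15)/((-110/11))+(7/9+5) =27961/4950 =5.65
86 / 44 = 1.95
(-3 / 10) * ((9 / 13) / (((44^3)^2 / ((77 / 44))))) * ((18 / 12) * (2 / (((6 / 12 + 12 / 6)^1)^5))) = -567 / 368484688000000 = -0.00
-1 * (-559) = 559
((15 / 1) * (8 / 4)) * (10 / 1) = 300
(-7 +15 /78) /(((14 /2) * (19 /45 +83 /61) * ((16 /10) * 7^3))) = -2429325 /2444102752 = -0.00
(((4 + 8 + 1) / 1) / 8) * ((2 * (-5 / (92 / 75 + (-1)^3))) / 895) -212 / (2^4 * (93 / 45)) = -1224705 / 188666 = -6.49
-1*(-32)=32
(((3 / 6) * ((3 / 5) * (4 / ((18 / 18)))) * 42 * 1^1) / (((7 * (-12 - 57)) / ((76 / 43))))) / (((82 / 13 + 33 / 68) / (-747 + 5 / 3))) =13974272 / 690575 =20.24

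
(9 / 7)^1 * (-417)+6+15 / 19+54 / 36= -140409 / 266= -527.85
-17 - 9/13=-230/13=-17.69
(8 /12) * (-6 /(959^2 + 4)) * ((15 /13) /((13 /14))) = -168 /31085353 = -0.00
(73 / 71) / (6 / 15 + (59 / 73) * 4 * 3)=26645 / 261706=0.10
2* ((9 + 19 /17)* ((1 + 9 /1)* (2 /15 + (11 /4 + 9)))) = 122636 /51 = 2404.63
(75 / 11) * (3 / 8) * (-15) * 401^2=-542703375 / 88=-6167083.81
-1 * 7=-7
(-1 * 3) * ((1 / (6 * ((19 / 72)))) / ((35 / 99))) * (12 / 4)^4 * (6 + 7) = -3752892 / 665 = -5643.45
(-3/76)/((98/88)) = -33/931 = -0.04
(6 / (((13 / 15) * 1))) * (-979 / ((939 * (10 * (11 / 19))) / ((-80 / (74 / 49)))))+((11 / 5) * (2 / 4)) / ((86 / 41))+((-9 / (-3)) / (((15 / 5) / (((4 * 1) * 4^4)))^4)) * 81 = 427079717177744078443 / 129475580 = 3298534883394.57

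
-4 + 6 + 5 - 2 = 5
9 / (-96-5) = -9 / 101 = -0.09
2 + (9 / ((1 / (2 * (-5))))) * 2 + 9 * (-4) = -214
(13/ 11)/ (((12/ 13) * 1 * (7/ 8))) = 338/ 231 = 1.46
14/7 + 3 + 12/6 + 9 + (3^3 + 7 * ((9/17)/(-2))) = 1399/34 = 41.15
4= 4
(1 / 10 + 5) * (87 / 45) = 493 / 50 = 9.86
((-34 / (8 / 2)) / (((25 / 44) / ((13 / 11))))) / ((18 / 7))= -1547 / 225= -6.88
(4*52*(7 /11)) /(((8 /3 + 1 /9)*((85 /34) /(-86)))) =-2253888 /1375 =-1639.19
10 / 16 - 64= -507 / 8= -63.38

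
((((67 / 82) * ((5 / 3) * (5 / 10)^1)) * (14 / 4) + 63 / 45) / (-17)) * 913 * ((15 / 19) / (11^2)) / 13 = -1544879 / 15149992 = -0.10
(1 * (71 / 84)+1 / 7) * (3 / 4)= 83 / 112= 0.74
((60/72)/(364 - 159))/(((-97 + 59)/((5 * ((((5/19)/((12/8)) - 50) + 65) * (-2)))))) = 4325/266418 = 0.02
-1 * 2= -2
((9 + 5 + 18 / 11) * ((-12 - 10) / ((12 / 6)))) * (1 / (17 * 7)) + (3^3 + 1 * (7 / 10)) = 31243 / 1190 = 26.25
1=1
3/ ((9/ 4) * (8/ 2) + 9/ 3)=1/ 4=0.25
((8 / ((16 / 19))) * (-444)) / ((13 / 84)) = -354312 / 13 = -27254.77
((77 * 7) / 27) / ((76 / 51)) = 13.40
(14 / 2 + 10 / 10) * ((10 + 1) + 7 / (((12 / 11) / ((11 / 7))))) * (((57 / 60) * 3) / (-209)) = -23 / 10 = -2.30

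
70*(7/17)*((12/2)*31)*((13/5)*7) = 97573.41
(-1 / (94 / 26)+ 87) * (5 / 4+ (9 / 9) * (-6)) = -19361 / 47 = -411.94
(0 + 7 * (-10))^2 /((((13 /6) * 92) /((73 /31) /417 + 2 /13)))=65667350 /16749083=3.92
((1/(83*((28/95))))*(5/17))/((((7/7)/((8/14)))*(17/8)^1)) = 3800/1175363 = 0.00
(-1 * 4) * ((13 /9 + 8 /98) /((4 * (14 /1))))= -673 /6174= -0.11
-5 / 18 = -0.28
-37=-37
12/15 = 4/5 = 0.80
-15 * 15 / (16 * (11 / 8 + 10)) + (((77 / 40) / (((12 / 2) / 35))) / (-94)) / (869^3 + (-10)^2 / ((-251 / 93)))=-83609310083539699 / 67630641924282528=-1.24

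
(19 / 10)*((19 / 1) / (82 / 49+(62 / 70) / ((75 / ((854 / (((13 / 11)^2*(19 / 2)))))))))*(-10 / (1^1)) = -21299767125 / 143585206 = -148.34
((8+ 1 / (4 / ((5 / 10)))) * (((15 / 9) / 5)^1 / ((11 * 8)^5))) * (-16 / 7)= -65 / 55411851264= -0.00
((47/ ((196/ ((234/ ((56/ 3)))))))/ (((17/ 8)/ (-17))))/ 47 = -351/ 686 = -0.51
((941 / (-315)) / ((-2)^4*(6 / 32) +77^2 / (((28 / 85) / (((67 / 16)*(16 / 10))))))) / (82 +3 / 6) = -15056 / 50143245075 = -0.00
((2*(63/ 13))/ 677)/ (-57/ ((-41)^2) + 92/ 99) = 2995542/ 187346887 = 0.02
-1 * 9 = -9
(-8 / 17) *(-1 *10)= 80 / 17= 4.71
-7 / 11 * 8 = -56 / 11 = -5.09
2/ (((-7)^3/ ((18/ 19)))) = -36/ 6517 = -0.01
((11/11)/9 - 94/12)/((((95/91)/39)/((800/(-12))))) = 3288740/171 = 19232.40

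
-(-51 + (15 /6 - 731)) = 1559 /2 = 779.50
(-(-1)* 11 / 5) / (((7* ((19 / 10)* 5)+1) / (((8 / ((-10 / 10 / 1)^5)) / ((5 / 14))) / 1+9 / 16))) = -19217 / 27000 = -0.71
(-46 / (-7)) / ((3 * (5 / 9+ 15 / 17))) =1173 / 770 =1.52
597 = 597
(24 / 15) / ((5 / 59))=472 / 25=18.88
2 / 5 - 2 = -8 / 5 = -1.60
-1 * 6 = -6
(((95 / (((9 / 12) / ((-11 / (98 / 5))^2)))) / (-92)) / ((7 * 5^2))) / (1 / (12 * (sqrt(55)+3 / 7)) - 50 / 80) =22990 * sqrt(55) / 2388055523+463616340 / 117014720627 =0.00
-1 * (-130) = 130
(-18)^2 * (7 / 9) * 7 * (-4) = -7056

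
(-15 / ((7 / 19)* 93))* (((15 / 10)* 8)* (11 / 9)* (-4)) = 16720 / 651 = 25.68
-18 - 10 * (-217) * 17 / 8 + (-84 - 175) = 17337 / 4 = 4334.25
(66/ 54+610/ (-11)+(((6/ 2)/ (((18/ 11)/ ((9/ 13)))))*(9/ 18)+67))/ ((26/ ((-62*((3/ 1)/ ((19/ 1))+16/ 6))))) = -344354045/ 3814668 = -90.27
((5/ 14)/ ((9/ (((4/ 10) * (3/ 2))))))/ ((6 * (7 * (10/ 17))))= 17/ 17640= 0.00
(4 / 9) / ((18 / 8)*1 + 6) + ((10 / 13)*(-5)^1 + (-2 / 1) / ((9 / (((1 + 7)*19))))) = -145058 / 3861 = -37.57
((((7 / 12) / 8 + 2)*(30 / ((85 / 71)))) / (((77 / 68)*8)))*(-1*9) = -127161 / 2464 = -51.61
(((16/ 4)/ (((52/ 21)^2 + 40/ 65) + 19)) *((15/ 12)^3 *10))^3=46002970663330078125/ 1646610277712662016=27.94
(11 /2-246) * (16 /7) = -3848 /7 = -549.71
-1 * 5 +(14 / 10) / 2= -43 / 10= -4.30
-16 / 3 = -5.33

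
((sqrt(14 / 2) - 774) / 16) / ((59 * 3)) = -129 / 472+sqrt(7) / 2832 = -0.27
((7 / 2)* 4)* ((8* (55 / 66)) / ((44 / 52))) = 3640 / 33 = 110.30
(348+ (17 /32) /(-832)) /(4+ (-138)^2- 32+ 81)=0.02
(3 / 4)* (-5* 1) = -15 / 4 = -3.75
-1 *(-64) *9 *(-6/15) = -1152/5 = -230.40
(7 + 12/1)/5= 19/5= 3.80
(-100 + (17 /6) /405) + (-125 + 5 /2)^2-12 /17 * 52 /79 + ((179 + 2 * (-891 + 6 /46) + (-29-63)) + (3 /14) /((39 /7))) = 13211.09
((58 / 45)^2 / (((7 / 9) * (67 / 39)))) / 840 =10933 / 7386750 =0.00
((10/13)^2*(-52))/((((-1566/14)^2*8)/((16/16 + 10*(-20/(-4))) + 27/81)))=-377300/23910471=-0.02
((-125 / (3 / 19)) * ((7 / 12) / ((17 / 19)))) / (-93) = 315875 / 56916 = 5.55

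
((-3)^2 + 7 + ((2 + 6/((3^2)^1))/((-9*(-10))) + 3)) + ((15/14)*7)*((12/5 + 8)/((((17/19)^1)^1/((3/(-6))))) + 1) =-78299/4590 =-17.06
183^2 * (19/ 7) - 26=636109/ 7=90872.71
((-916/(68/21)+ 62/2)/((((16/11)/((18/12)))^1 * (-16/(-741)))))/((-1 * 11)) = 4759443/4352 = 1093.62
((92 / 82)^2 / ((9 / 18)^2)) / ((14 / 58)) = 245456 / 11767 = 20.86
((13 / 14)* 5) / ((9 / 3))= 65 / 42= 1.55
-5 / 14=-0.36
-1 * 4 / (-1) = 4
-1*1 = -1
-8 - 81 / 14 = -13.79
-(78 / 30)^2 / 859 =-169 / 21475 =-0.01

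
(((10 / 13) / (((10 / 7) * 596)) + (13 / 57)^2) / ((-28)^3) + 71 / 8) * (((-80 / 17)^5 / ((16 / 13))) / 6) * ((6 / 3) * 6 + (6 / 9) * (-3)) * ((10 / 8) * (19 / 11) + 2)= -299165491245073000000 / 2593387372290561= -115357.04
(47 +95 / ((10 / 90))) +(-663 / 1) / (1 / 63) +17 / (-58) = -2370303 / 58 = -40867.29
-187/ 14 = -13.36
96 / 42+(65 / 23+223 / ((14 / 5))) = 27291 / 322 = 84.75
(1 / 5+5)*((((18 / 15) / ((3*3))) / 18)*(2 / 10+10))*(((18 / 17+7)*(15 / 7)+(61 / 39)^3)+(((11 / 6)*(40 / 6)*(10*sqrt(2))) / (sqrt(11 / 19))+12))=467237632 / 35933625+1768*sqrt(418) / 405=102.25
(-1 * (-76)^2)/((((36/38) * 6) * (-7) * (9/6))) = 96.78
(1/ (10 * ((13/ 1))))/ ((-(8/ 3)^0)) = -1/ 130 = -0.01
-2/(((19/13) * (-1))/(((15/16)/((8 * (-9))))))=-65/3648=-0.02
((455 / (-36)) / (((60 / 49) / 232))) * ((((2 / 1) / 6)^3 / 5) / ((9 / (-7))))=905177 / 65610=13.80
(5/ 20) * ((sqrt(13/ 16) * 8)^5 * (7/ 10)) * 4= 18928 * sqrt(13)/ 5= 13649.17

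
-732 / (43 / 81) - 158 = -66086 / 43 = -1536.88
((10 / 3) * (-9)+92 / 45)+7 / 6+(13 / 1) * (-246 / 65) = -6839 / 90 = -75.99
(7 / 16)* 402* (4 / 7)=201 / 2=100.50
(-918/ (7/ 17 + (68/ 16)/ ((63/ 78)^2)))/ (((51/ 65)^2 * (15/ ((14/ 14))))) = -14.35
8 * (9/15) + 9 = 69/5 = 13.80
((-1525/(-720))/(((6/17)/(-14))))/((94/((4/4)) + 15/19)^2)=-13102495/1401235632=-0.01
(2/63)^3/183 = 8/45758601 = 0.00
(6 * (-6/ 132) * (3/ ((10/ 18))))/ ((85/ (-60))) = 972/ 935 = 1.04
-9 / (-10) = 9 / 10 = 0.90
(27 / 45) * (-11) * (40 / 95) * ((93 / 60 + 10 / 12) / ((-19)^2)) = -3146 / 171475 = -0.02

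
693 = 693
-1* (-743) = 743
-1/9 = -0.11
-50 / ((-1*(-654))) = -25 / 327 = -0.08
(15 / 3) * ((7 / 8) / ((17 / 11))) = 385 / 136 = 2.83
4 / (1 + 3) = 1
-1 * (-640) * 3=1920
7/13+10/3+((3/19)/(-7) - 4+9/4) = 43555/20748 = 2.10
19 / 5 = 3.80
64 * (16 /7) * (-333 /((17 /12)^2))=-49102848 /2023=-24272.29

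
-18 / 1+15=-3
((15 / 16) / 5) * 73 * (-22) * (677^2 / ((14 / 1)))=-1104114561 / 112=-9858165.72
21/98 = 3/14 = 0.21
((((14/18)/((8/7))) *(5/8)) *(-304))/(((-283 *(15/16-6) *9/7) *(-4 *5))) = 6517/1856763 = 0.00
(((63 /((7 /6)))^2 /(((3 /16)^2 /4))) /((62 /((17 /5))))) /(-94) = -1410048 /7285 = -193.55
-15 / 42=-5 / 14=-0.36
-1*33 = -33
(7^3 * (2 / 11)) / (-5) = -686 / 55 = -12.47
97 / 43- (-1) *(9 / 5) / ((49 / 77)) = 7652 / 1505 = 5.08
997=997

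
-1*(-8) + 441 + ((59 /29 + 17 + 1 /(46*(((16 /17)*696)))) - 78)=199797521 /512256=390.03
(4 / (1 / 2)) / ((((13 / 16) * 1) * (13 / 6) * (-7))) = -768 / 1183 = -0.65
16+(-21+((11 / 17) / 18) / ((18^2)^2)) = -160613269 / 32122656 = -5.00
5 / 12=0.42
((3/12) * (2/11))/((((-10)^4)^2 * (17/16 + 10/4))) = 1/7837500000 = 0.00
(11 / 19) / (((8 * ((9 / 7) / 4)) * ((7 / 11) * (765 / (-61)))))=-7381 / 261630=-0.03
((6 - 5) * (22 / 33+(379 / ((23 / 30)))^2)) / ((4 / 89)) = 17258513231 / 3174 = 5437464.79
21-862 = -841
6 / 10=3 / 5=0.60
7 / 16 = 0.44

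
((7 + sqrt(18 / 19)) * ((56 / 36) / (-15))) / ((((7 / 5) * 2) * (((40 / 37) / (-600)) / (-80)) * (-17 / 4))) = 59200 * sqrt(38) / 969 + 414400 / 153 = 3085.10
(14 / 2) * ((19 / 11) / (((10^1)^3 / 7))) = 931 / 11000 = 0.08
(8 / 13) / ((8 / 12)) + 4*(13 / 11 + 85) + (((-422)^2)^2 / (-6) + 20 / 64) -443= -36280714914127 / 6864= -5285651939.70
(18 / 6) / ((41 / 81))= 243 / 41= 5.93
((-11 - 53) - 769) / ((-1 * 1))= 833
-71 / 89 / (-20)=71 / 1780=0.04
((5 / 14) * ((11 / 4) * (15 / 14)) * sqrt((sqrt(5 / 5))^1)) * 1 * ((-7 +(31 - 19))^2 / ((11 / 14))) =1875 / 56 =33.48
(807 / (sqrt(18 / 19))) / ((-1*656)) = -269*sqrt(38) / 1312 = -1.26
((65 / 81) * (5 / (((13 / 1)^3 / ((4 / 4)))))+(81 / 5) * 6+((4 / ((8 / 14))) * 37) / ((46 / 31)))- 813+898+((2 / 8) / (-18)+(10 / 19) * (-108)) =71758629779 / 239283720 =299.89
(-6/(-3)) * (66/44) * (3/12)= 3/4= 0.75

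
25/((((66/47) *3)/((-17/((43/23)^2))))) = -10566775/366102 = -28.86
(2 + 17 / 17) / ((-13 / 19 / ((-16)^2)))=-14592 / 13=-1122.46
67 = 67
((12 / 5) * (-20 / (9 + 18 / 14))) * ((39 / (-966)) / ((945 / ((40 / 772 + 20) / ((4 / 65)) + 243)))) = 317161 / 2796570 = 0.11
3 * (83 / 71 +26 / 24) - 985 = -277821 / 284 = -978.24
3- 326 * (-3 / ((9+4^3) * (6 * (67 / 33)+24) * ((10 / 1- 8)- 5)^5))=3528268 / 1176687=3.00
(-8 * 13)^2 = 10816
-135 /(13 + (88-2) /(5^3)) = -16875 /1711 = -9.86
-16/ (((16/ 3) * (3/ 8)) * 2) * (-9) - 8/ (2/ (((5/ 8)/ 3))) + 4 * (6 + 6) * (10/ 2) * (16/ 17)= 261.05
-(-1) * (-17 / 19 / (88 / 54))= -459 / 836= -0.55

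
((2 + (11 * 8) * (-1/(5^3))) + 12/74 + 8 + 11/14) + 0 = 663291/64750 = 10.24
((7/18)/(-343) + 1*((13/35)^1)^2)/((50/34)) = 7327/78750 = 0.09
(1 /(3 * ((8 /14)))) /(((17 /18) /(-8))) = -84 /17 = -4.94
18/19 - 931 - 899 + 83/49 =-1701271/931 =-1827.36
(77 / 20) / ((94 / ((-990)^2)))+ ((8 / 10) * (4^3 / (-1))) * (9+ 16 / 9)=167468117 / 4230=39590.57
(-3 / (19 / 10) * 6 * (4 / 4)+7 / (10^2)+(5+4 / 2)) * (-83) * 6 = 1137183 / 950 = 1197.03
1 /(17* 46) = 1 /782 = 0.00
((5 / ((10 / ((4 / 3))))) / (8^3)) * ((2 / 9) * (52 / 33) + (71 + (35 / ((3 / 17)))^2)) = 731501 / 14256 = 51.31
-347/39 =-8.90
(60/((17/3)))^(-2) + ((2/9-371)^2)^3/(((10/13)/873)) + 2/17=1184026000146718017087538097/401533200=2948762394110170758.20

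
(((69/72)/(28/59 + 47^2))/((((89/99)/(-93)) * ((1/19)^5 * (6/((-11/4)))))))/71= 663347834347/924899392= 717.21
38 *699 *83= 2204646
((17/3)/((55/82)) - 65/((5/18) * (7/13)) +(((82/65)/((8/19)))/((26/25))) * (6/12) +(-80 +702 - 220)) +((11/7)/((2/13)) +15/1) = 7907117/3123120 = 2.53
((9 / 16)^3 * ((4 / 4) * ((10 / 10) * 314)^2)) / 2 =8773.98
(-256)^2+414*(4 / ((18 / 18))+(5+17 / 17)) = 69676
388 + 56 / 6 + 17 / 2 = 2435 / 6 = 405.83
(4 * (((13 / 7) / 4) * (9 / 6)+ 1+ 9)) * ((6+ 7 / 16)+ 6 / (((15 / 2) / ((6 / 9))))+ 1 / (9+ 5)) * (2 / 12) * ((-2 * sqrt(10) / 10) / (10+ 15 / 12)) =-2.82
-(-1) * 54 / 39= 18 / 13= 1.38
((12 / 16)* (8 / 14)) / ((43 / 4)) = 12 / 301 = 0.04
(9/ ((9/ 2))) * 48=96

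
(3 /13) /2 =3 /26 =0.12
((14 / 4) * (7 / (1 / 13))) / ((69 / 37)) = 170.79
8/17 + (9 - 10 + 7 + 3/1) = 161/17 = 9.47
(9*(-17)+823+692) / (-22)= -681 / 11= -61.91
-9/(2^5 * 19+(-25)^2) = -1/137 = -0.01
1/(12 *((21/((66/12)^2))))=121/1008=0.12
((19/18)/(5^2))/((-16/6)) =-19/1200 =-0.02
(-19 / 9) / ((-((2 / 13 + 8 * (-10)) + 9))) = -247 / 8289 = -0.03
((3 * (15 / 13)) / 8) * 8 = 45 / 13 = 3.46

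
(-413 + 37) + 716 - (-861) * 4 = 3784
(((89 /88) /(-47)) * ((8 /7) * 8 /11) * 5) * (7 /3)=-3560 /17061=-0.21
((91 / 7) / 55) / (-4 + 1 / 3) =-39 / 605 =-0.06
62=62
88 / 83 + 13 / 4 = 1431 / 332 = 4.31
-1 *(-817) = 817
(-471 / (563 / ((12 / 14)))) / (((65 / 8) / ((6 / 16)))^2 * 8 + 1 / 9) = -8478 / 44403247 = -0.00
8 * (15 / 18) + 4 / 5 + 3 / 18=229 / 30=7.63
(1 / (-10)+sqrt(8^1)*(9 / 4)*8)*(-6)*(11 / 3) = 11 / 5 - 792*sqrt(2) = -1117.86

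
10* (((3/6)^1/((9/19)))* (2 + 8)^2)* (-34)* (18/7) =-646000/7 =-92285.71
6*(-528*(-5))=15840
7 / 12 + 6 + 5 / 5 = 91 / 12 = 7.58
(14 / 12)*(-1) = -7 / 6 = -1.17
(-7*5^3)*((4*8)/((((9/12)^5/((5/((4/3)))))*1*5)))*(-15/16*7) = 15680000/27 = 580740.74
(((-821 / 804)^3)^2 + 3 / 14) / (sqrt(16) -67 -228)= -2548826246163135391 / 550208533072471805952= -0.00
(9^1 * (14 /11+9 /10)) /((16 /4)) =2151 /440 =4.89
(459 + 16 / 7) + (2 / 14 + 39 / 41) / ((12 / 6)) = 132546 / 287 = 461.83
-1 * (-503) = 503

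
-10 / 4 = -2.50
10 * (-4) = -40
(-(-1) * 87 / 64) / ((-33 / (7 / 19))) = -203 / 13376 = -0.02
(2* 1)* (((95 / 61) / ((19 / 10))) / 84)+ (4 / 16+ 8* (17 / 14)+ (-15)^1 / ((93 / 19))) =1099087 / 158844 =6.92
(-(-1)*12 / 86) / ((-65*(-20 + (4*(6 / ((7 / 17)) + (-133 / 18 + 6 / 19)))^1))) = -3591 / 16716895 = -0.00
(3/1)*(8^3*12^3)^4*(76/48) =2910371347316394977918976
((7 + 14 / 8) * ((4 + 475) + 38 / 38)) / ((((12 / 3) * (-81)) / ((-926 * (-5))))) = -1620500 / 27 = -60018.52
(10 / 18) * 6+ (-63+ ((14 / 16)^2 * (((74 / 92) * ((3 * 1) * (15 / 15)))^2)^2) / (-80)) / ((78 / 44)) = -14478456919259 / 447029207040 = -32.39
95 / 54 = 1.76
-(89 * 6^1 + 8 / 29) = -15494 / 29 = -534.28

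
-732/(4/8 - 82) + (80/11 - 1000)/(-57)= 26.40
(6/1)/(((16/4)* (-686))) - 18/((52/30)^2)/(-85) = 269211/3941756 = 0.07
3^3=27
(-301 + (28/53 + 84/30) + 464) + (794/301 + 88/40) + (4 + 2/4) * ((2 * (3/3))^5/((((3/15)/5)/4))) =232453814/15953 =14571.17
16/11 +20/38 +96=20478/209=97.98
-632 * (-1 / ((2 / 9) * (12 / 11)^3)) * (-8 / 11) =-9559 / 6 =-1593.17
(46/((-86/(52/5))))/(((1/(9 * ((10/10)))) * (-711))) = 1196/16985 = 0.07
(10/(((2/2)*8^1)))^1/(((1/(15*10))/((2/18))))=125/6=20.83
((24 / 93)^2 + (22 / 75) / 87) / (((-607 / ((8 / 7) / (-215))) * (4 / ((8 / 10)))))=3509936 / 28641720279375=0.00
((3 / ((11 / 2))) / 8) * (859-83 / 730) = 1880961 / 32120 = 58.56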